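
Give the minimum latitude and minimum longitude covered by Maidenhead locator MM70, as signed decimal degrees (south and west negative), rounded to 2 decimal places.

Field M=12, M=12: +12·20° lon, +12·10° lat → SW at lon 60°, lat 30°.
Square 7, 0: +7·2° lon, +0·1° lat → SW at lon 74°, lat 30°.
latitude 30.00, longitude 74.00.

30.00, 74.00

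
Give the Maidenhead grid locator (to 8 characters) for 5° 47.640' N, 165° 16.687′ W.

Add 180° to longitude and 90° to latitude: 14.72188, 95.79400.
Field: 14.72188/20 → 0 → A, 95.79400/10 → 9 → J; chars AJ.
Square: 14.72188/2 → 7, 5.79400/1 → 5; chars 75.
Subsquare: 0.72188/0.0833333 → 8 → i, 0.79400/0.0416667 → 19 → t; chars it.
Extended square: 0.05522/0.00833333 → 6, 0.00233/0.00416667 → 0; chars 60.

AJ75it60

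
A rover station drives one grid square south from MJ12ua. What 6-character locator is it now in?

MJ11ux

Latitude subsquare a = 0; −1 → -1, wraps to 23 = x, carry into square.
Latitude square 2; −1 → 1.
The longitude characters are unchanged.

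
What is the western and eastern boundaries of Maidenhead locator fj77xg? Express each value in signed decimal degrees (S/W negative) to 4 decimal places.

-64.0833, -64.0000

Field F=5, J=9: +5·20° lon, +9·10° lat → SW at lon -80°, lat 0°.
Square 7, 7: +7·2° lon, +7·1° lat → SW at lon -66°, lat 7°.
Subsquare x=23, g=6: +23·0.0833333° lon, +6·0.0416667° lat → SW at lon -64.0833°, lat 7.25°.
Cell spans 0.0833333° lon × 0.0416667° lat.
west -64.0833, east -64.0000.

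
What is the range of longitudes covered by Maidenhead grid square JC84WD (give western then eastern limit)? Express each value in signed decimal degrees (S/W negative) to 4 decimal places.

17.8333, 17.9167

Field J=9, C=2: +9·20° lon, +2·10° lat → SW at lon 0°, lat -70°.
Square 8, 4: +8·2° lon, +4·1° lat → SW at lon 16°, lat -66°.
Subsquare w=22, d=3: +22·0.0833333° lon, +3·0.0416667° lat → SW at lon 17.8333°, lat -65.875°.
Cell spans 0.0833333° lon × 0.0416667° lat.
west 17.8333, east 17.9167.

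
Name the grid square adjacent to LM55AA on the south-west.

LM44xx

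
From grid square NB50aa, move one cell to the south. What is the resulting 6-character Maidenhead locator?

Latitude subsquare a = 0; −1 → -1, wraps to 23 = x, carry into square.
Latitude square 0; −1 → -1, wraps to 9, carry into field.
Latitude field B = 1; −1 → 0 = A.
The longitude characters are unchanged.

NA59ax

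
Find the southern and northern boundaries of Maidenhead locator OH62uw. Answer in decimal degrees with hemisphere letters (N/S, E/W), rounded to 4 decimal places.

17.0833° S, 17.0417° S

Field O=14, H=7: +14·20° lon, +7·10° lat → SW at lon 100°, lat -20°.
Square 6, 2: +6·2° lon, +2·1° lat → SW at lon 112°, lat -18°.
Subsquare u=20, w=22: +20·0.0833333° lon, +22·0.0416667° lat → SW at lon 113.667°, lat -17.0833°.
Cell spans 0.0833333° lon × 0.0416667° lat.
south 17.0833° S, north 17.0417° S.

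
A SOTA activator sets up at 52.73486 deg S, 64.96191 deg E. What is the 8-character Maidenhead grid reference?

MD27lg53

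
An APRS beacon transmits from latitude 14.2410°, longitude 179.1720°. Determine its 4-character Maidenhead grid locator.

Add 180° to longitude and 90° to latitude: 359.17, 104.24.
Field (20°×10°, letters A–R): lon ⌊359.17/20⌋ = 17 → R; lat ⌊104.24/10⌋ = 10 → K.
Square (2°×1°, digits 0–9): lon ⌊19.17/2⌋ = 9; lat ⌊4.24/1⌋ = 4.

RK94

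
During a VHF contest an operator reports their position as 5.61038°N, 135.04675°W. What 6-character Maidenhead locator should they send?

CJ25lo

Offset from 180°W / 90°S: lon 44.9532°, lat 95.6104°.
Field: 44.9532/20 → 2 → C, 95.6104/10 → 9 → J; chars CJ.
Square: 4.9532/2 → 2, 5.6104/1 → 5; chars 25.
Subsquare: 0.9532/0.0833333 → 11 → l, 0.6104/0.0416667 → 14 → o; chars lo.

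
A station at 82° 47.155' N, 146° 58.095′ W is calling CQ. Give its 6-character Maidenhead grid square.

BR62ms

Offset from 180°W / 90°S: lon 33.0317°, lat 172.7859°.
Field: 33.0317/20 → 1 → B, 172.7859/10 → 17 → R; chars BR.
Square: 13.0317/2 → 6, 2.7859/1 → 2; chars 62.
Subsquare: 1.0317/0.0833333 → 12 → m, 0.7859/0.0416667 → 18 → s; chars ms.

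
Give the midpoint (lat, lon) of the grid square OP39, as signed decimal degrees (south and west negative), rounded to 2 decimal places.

Field O=14, P=15: +14·20° lon, +15·10° lat → SW at lon 100°, lat 60°.
Square 3, 9: +3·2° lon, +9·1° lat → SW at lon 106°, lat 69°.
Cell spans 2° lon × 1° lat. Centre is SW corner plus half of each.
latitude 69.50, longitude 107.00.

69.50, 107.00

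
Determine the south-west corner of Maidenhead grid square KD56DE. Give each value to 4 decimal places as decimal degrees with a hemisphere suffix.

53.8333° S, 30.2500° E

Field K=10, D=3: +10·20° lon, +3·10° lat → SW at lon 20°, lat -60°.
Square 5, 6: +5·2° lon, +6·1° lat → SW at lon 30°, lat -54°.
Subsquare d=3, e=4: +3·0.0833333° lon, +4·0.0416667° lat → SW at lon 30.25°, lat -53.8333°.
latitude 53.8333° S, longitude 30.2500° E.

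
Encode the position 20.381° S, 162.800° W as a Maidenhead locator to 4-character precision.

AG89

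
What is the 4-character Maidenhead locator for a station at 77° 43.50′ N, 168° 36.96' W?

AQ57

Shift to the Maidenhead origin (180°W, 90°S): lon 11.38, lat 167.72.
Field: 11.38/20 → 0 → A, 167.72/10 → 16 → Q; chars AQ.
Square: 11.38/2 → 5, 7.72/1 → 7; chars 57.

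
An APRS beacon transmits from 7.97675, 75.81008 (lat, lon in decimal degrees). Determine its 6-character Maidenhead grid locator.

Add 180° to longitude and 90° to latitude: 255.8101, 97.9767.
Field (20°×10°, letters A–R): 255.8101/20 → 12 → M, 97.9767/10 → 9 → J; chars MJ.
Square (2°×1°, digits 0–9): 15.8101/2 → 7, 7.9767/1 → 7; chars 77.
Subsquare (5′×2.5′, letters a–x): 1.8101/0.0833333 → 21 → v, 0.9767/0.0416667 → 23 → x; chars vx.

MJ77vx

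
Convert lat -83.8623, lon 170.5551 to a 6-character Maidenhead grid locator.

RA56gd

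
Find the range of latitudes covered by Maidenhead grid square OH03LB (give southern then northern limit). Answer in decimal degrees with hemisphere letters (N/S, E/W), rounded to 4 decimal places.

Field O=14, H=7: +14·20° lon, +7·10° lat → SW at lon 100°, lat -20°.
Square 0, 3: +0·2° lon, +3·1° lat → SW at lon 100°, lat -17°.
Subsquare l=11, b=1: +11·0.0833333° lon, +1·0.0416667° lat → SW at lon 100.917°, lat -16.9583°.
Cell spans 0.0833333° lon × 0.0416667° lat.
south 16.9583° S, north 16.9167° S.

16.9583° S, 16.9167° S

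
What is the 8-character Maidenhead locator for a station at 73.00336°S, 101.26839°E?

OB06px29

Add 180° to longitude and 90° to latitude: 281.26839, 16.99664.
Field: lon ⌊281.26839/20⌋ = 14 → O; lat ⌊16.99664/10⌋ = 1 → B.
Square: lon ⌊1.26839/2⌋ = 0; lat ⌊6.99664/1⌋ = 6.
Subsquare: lon ⌊1.26839/0.0833333⌋ = 15 → p; lat ⌊0.99664/0.0416667⌋ = 23 → x.
Extended square: lon ⌊0.01839/0.00833333⌋ = 2; lat ⌊0.03831/0.00416667⌋ = 9.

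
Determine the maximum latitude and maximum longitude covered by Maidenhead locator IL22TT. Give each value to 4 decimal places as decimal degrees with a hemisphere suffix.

Field I=8, L=11: +8·20° lon, +11·10° lat → SW at lon -20°, lat 20°.
Square 2, 2: +2·2° lon, +2·1° lat → SW at lon -16°, lat 22°.
Subsquare t=19, t=19: +19·0.0833333° lon, +19·0.0416667° lat → SW at lon -14.4167°, lat 22.7917°.
Cell spans 0.0833333° lon × 0.0416667° lat. NE corner is SW corner plus one full cell.
latitude 22.8333° N, longitude 14.3333° W.

22.8333° N, 14.3333° W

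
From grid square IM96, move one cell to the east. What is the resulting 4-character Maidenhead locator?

JM06

Longitude square 9; +1 → 10, wraps to 0, carry into field.
Longitude field I = 8; +1 → 9 = J.
The latitude characters are unchanged.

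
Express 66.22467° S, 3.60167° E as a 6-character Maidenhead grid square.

JC13ts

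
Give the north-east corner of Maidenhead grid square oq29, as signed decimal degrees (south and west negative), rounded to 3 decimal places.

80.000, 106.000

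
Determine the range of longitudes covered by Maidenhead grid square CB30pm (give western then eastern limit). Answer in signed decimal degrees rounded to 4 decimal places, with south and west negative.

-132.7500, -132.6667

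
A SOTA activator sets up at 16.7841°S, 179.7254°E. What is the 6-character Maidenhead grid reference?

RH93uf

Shift to the Maidenhead origin (180°W, 90°S): lon 359.7254, lat 73.2159.
Field: 359.7254/20 → 17 → R, 73.2159/10 → 7 → H; chars RH.
Square: 19.7254/2 → 9, 3.2159/1 → 3; chars 93.
Subsquare: 1.7254/0.0833333 → 20 → u, 0.2159/0.0416667 → 5 → f; chars uf.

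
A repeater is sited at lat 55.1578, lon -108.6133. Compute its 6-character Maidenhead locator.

Offset from 180°W / 90°S: lon 71.3867°, lat 145.1578°.
Field: 71.3867/20 → 3 → D, 145.1578/10 → 14 → O; chars DO.
Square: 11.3867/2 → 5, 5.1578/1 → 5; chars 55.
Subsquare: 1.3867/0.0833333 → 16 → q, 0.1578/0.0416667 → 3 → d; chars qd.

DO55qd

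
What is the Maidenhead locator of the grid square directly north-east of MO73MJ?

MO73nk

Longitude subsquare m = 12; +1 → 13 = n.
Latitude subsquare j = 9; +1 → 10 = k.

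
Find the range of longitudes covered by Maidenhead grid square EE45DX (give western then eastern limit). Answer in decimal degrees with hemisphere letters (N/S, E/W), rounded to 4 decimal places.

91.7500° W, 91.6667° W

Field E=4, E=4: +4·20° lon, +4·10° lat → SW at lon -100°, lat -50°.
Square 4, 5: +4·2° lon, +5·1° lat → SW at lon -92°, lat -45°.
Subsquare d=3, x=23: +3·0.0833333° lon, +23·0.0416667° lat → SW at lon -91.75°, lat -44.0417°.
Cell spans 0.0833333° lon × 0.0416667° lat.
west 91.7500° W, east 91.6667° W.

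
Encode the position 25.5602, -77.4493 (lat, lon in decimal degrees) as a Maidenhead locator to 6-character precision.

Shift to the Maidenhead origin (180°W, 90°S): lon 102.5507, lat 115.5602.
Field: 102.5507/20 → 5 → F, 115.5602/10 → 11 → L; chars FL.
Square: 2.5507/2 → 1, 5.5602/1 → 5; chars 15.
Subsquare: 0.5507/0.0833333 → 6 → g, 0.5602/0.0416667 → 13 → n; chars gn.

FL15gn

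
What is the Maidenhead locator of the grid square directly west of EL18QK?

Longitude subsquare q = 16; −1 → 15 = p.
The latitude characters are unchanged.

EL18pk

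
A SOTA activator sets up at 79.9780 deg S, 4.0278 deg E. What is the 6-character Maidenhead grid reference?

JB20aa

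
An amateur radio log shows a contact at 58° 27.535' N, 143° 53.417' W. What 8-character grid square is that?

BO88bl30

Offset from 180°W / 90°S: lon 36.10972°, lat 148.45892°.
Field (20°×10°, letters A–R): lon ⌊36.10972/20⌋ = 1 → B; lat ⌊148.45892/10⌋ = 14 → O.
Square (2°×1°, digits 0–9): lon ⌊16.10972/2⌋ = 8; lat ⌊8.45892/1⌋ = 8.
Subsquare (5′×2.5′, letters a–x): lon ⌊0.10972/0.0833333⌋ = 1 → b; lat ⌊0.45892/0.0416667⌋ = 11 → l.
Extended square (30″×15″, digits 0–9): lon ⌊0.02638/0.00833333⌋ = 3; lat ⌊0.00058/0.00416667⌋ = 0.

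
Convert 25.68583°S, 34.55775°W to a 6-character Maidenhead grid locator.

Offset from 180°W / 90°S: lon 145.4423°, lat 64.3142°.
Field: lon ⌊145.4423/20⌋ = 7 → H; lat ⌊64.3142/10⌋ = 6 → G.
Square: lon ⌊5.4423/2⌋ = 2; lat ⌊4.3142/1⌋ = 4.
Subsquare: lon ⌊1.4423/0.0833333⌋ = 17 → r; lat ⌊0.3142/0.0416667⌋ = 7 → h.

HG24rh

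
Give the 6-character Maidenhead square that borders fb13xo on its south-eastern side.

FB23an

Longitude subsquare x = 23; +1 → 24, wraps to 0 = a, carry into square.
Longitude square 1; +1 → 2.
Latitude subsquare o = 14; −1 → 13 = n.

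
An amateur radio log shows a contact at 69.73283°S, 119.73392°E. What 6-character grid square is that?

OC90ug

Shift to the Maidenhead origin (180°W, 90°S): lon 299.7339, lat 20.2672.
Field (20°×10°, letters A–R): lon ⌊299.7339/20⌋ = 14 → O; lat ⌊20.2672/10⌋ = 2 → C.
Square (2°×1°, digits 0–9): lon ⌊19.7339/2⌋ = 9; lat ⌊0.2672/1⌋ = 0.
Subsquare (5′×2.5′, letters a–x): lon ⌊1.7339/0.0833333⌋ = 20 → u; lat ⌊0.2672/0.0416667⌋ = 6 → g.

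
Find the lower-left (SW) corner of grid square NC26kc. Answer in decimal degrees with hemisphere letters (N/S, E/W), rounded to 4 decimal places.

63.9167° S, 84.8333° E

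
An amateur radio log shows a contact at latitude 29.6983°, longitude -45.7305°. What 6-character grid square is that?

Offset from 180°W / 90°S: lon 134.2695°, lat 119.6983°.
Field: 134.2695/20 → 6 → G, 119.6983/10 → 11 → L; chars GL.
Square: 14.2695/2 → 7, 9.6983/1 → 9; chars 79.
Subsquare: 0.2695/0.0833333 → 3 → d, 0.6983/0.0416667 → 16 → q; chars dq.

GL79dq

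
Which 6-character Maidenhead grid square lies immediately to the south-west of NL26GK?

Longitude subsquare g = 6; −1 → 5 = f.
Latitude subsquare k = 10; −1 → 9 = j.

NL26fj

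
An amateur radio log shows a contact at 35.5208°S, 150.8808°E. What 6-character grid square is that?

QF54kl

Shift to the Maidenhead origin (180°W, 90°S): lon 330.8808, lat 54.4792.
Field: 330.8808/20 → 16 → Q, 54.4792/10 → 5 → F; chars QF.
Square: 10.8808/2 → 5, 4.4792/1 → 4; chars 54.
Subsquare: 0.8808/0.0833333 → 10 → k, 0.4792/0.0416667 → 11 → l; chars kl.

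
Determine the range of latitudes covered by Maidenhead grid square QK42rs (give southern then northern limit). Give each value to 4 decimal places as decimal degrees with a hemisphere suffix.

12.7500° N, 12.7917° N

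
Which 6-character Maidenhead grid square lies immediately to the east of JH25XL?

JH35al

Longitude subsquare x = 23; +1 → 24, wraps to 0 = a, carry into square.
Longitude square 2; +1 → 3.
The latitude characters are unchanged.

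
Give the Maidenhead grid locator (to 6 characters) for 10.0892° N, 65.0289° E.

Shift to the Maidenhead origin (180°W, 90°S): lon 245.0289, lat 100.0892.
Field (20°×10°, letters A–R): 245.0289/20 → 12 → M, 100.0892/10 → 10 → K; chars MK.
Square (2°×1°, digits 0–9): 5.0289/2 → 2, 0.0892/1 → 0; chars 20.
Subsquare (5′×2.5′, letters a–x): 1.0289/0.0833333 → 12 → m, 0.0892/0.0416667 → 2 → c; chars mc.

MK20mc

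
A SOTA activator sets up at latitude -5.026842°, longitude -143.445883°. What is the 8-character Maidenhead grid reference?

BI84gx63

Shift to the Maidenhead origin (180°W, 90°S): lon 36.55412, lat 84.97316.
Field: lon ⌊36.55412/20⌋ = 1 → B; lat ⌊84.97316/10⌋ = 8 → I.
Square: lon ⌊16.55412/2⌋ = 8; lat ⌊4.97316/1⌋ = 4.
Subsquare: lon ⌊0.55412/0.0833333⌋ = 6 → g; lat ⌊0.97316/0.0416667⌋ = 23 → x.
Extended square: lon ⌊0.05412/0.00833333⌋ = 6; lat ⌊0.01482/0.00416667⌋ = 3.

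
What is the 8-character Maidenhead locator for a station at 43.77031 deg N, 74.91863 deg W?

FN23ms94

Add 180° to longitude and 90° to latitude: 105.08137, 133.77031.
Field (20°×10°, letters A–R): 105.08137/20 → 5 → F, 133.77031/10 → 13 → N; chars FN.
Square (2°×1°, digits 0–9): 5.08137/2 → 2, 3.77031/1 → 3; chars 23.
Subsquare (5′×2.5′, letters a–x): 1.08137/0.0833333 → 12 → m, 0.77031/0.0416667 → 18 → s; chars ms.
Extended square (30″×15″, digits 0–9): 0.08137/0.00833333 → 9, 0.02031/0.00416667 → 4; chars 94.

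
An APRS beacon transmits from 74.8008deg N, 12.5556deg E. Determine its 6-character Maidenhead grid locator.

Offset from 180°W / 90°S: lon 192.5556°, lat 164.8008°.
Field: 192.5556/20 → 9 → J, 164.8008/10 → 16 → Q; chars JQ.
Square: 12.5556/2 → 6, 4.8008/1 → 4; chars 64.
Subsquare: 0.5556/0.0833333 → 6 → g, 0.8008/0.0416667 → 19 → t; chars gt.

JQ64gt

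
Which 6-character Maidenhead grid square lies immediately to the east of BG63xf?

BG73af

Longitude subsquare x = 23; +1 → 24, wraps to 0 = a, carry into square.
Longitude square 6; +1 → 7.
The latitude characters are unchanged.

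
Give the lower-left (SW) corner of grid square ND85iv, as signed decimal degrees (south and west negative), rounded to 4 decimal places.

-54.1250, 96.6667

Field N=13, D=3: +13·20° lon, +3·10° lat → SW at lon 80°, lat -60°.
Square 8, 5: +8·2° lon, +5·1° lat → SW at lon 96°, lat -55°.
Subsquare i=8, v=21: +8·0.0833333° lon, +21·0.0416667° lat → SW at lon 96.6667°, lat -54.125°.
latitude -54.1250, longitude 96.6667.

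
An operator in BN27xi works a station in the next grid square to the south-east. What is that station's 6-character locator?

Longitude subsquare x = 23; +1 → 24, wraps to 0 = a, carry into square.
Longitude square 2; +1 → 3.
Latitude subsquare i = 8; −1 → 7 = h.

BN37ah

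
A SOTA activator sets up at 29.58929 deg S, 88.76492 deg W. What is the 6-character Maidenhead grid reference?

Offset from 180°W / 90°S: lon 91.2351°, lat 60.4107°.
Field: lon ⌊91.2351/20⌋ = 4 → E; lat ⌊60.4107/10⌋ = 6 → G.
Square: lon ⌊11.2351/2⌋ = 5; lat ⌊0.4107/1⌋ = 0.
Subsquare: lon ⌊1.2351/0.0833333⌋ = 14 → o; lat ⌊0.4107/0.0416667⌋ = 9 → j.

EG50oj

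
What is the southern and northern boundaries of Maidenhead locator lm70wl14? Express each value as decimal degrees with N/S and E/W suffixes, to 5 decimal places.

Field L=11, M=12: +11·20° lon, +12·10° lat → SW at lon 40°, lat 30°.
Square 7, 0: +7·2° lon, +0·1° lat → SW at lon 54°, lat 30°.
Subsquare w=22, l=11: +22·0.0833333° lon, +11·0.0416667° lat → SW at lon 55.8333°, lat 30.4583°.
Extended square 1, 4: +1·0.00833333° lon, +4·0.00416667° lat → SW at lon 55.8417°, lat 30.475°.
Cell spans 0.00833333° lon × 0.00416667° lat.
south 30.47500° N, north 30.47917° N.

30.47500° N, 30.47917° N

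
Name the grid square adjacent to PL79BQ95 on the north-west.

PL79bq86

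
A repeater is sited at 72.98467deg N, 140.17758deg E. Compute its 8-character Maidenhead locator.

QQ02cx16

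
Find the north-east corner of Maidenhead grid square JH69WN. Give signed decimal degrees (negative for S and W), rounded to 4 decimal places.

-10.4167, 13.9167

Field J=9, H=7: +9·20° lon, +7·10° lat → SW at lon 0°, lat -20°.
Square 6, 9: +6·2° lon, +9·1° lat → SW at lon 12°, lat -11°.
Subsquare w=22, n=13: +22·0.0833333° lon, +13·0.0416667° lat → SW at lon 13.8333°, lat -10.4583°.
Cell spans 0.0833333° lon × 0.0416667° lat. NE corner is SW corner plus one full cell.
latitude -10.4167, longitude 13.9167.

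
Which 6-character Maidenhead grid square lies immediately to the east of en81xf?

Longitude subsquare x = 23; +1 → 24, wraps to 0 = a, carry into square.
Longitude square 8; +1 → 9.
The latitude characters are unchanged.

EN91af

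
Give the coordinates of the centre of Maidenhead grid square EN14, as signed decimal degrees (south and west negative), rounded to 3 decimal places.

44.500, -97.000

Field E=4, N=13: +4·20° lon, +13·10° lat → SW at lon -100°, lat 40°.
Square 1, 4: +1·2° lon, +4·1° lat → SW at lon -98°, lat 44°.
Cell spans 2° lon × 1° lat. Centre is SW corner plus half of each.
latitude 44.500, longitude -97.000.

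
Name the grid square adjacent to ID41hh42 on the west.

ID41hh32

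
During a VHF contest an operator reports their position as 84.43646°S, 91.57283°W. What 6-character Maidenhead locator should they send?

EA45fn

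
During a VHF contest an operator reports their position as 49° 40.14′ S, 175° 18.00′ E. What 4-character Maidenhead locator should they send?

Add 180° to longitude and 90° to latitude: 355.30, 40.33.
Field (20°×10°, letters A–R): 355.30/20 → 17 → R, 40.33/10 → 4 → E; chars RE.
Square (2°×1°, digits 0–9): 15.30/2 → 7, 0.33/1 → 0; chars 70.

RE70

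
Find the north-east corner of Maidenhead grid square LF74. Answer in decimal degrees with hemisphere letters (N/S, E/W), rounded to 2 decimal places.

Field L=11, F=5: +11·20° lon, +5·10° lat → SW at lon 40°, lat -40°.
Square 7, 4: +7·2° lon, +4·1° lat → SW at lon 54°, lat -36°.
Cell spans 2° lon × 1° lat. NE corner is SW corner plus one full cell.
latitude 35.00° S, longitude 56.00° E.

35.00° S, 56.00° E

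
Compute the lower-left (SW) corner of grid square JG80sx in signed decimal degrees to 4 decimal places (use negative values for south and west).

Field J=9, G=6: +9·20° lon, +6·10° lat → SW at lon 0°, lat -30°.
Square 8, 0: +8·2° lon, +0·1° lat → SW at lon 16°, lat -30°.
Subsquare s=18, x=23: +18·0.0833333° lon, +23·0.0416667° lat → SW at lon 17.5°, lat -29.0417°.
latitude -29.0417, longitude 17.5000.

-29.0417, 17.5000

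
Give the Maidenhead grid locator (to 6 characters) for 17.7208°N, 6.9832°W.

Offset from 180°W / 90°S: lon 173.0168°, lat 107.7208°.
Field: 173.0168/20 → 8 → I, 107.7208/10 → 10 → K; chars IK.
Square: 13.0168/2 → 6, 7.7208/1 → 7; chars 67.
Subsquare: 1.0168/0.0833333 → 12 → m, 0.7208/0.0416667 → 17 → r; chars mr.

IK67mr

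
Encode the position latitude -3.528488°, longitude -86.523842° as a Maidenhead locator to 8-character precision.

Offset from 180°W / 90°S: lon 93.47616°, lat 86.47151°.
Field: 93.47616/20 → 4 → E, 86.47151/10 → 8 → I; chars EI.
Square: 13.47616/2 → 6, 6.47151/1 → 6; chars 66.
Subsquare: 1.47616/0.0833333 → 17 → r, 0.47151/0.0416667 → 11 → l; chars rl.
Extended square: 0.05949/0.00833333 → 7, 0.01318/0.00416667 → 3; chars 73.

EI66rl73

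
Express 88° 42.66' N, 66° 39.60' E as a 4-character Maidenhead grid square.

MR38

Add 180° to longitude and 90° to latitude: 246.66, 178.71.
Field: 246.66/20 → 12 → M, 178.71/10 → 17 → R; chars MR.
Square: 6.66/2 → 3, 8.71/1 → 8; chars 38.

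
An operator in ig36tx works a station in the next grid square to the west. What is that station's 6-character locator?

Longitude subsquare t = 19; −1 → 18 = s.
The latitude characters are unchanged.

IG36sx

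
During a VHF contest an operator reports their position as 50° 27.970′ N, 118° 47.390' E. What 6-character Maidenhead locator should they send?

Offset from 180°W / 90°S: lon 298.7898°, lat 140.4662°.
Field: 298.7898/20 → 14 → O, 140.4662/10 → 14 → O; chars OO.
Square: 18.7898/2 → 9, 0.4662/1 → 0; chars 90.
Subsquare: 0.7898/0.0833333 → 9 → j, 0.4662/0.0416667 → 11 → l; chars jl.

OO90jl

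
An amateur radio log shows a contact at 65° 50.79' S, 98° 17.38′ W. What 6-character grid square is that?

Add 180° to longitude and 90° to latitude: 81.7103, 24.1535.
Field: 81.7103/20 → 4 → E, 24.1535/10 → 2 → C; chars EC.
Square: 1.7103/2 → 0, 4.1535/1 → 4; chars 04.
Subsquare: 1.7103/0.0833333 → 20 → u, 0.1535/0.0416667 → 3 → d; chars ud.

EC04ud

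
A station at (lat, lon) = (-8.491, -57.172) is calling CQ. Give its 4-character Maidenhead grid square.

GI11

Add 180° to longitude and 90° to latitude: 122.83, 81.51.
Field (20°×10°, letters A–R): 122.83/20 → 6 → G, 81.51/10 → 8 → I; chars GI.
Square (2°×1°, digits 0–9): 2.83/2 → 1, 1.51/1 → 1; chars 11.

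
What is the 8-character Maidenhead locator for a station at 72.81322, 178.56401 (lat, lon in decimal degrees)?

Offset from 180°W / 90°S: lon 358.56401°, lat 162.81322°.
Field: 358.56401/20 → 17 → R, 162.81322/10 → 16 → Q; chars RQ.
Square: 18.56401/2 → 9, 2.81322/1 → 2; chars 92.
Subsquare: 0.56401/0.0833333 → 6 → g, 0.81322/0.0416667 → 19 → t; chars gt.
Extended square: 0.06401/0.00833333 → 7, 0.02155/0.00416667 → 5; chars 75.

RQ92gt75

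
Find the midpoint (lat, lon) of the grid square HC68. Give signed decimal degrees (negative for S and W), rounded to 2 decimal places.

-61.50, -27.00

Field H=7, C=2: +7·20° lon, +2·10° lat → SW at lon -40°, lat -70°.
Square 6, 8: +6·2° lon, +8·1° lat → SW at lon -28°, lat -62°.
Cell spans 2° lon × 1° lat. Centre is SW corner plus half of each.
latitude -61.50, longitude -27.00.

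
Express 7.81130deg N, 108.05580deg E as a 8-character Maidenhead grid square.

OJ47at64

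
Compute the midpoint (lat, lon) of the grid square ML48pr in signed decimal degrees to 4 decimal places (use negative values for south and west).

28.7292, 69.2917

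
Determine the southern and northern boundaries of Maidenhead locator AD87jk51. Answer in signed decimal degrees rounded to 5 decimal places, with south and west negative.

Field A=0, D=3: +0·20° lon, +3·10° lat → SW at lon -180°, lat -60°.
Square 8, 7: +8·2° lon, +7·1° lat → SW at lon -164°, lat -53°.
Subsquare j=9, k=10: +9·0.0833333° lon, +10·0.0416667° lat → SW at lon -163.25°, lat -52.5833°.
Extended square 5, 1: +5·0.00833333° lon, +1·0.00416667° lat → SW at lon -163.208°, lat -52.5792°.
Cell spans 0.00833333° lon × 0.00416667° lat.
south -52.57917, north -52.57500.

-52.57917, -52.57500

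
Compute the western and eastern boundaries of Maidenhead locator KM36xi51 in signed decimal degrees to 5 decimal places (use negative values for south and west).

27.95833, 27.96667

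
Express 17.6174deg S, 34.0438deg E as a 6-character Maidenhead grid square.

KH72aj

Shift to the Maidenhead origin (180°W, 90°S): lon 214.0438, lat 72.3826.
Field: 214.0438/20 → 10 → K, 72.3826/10 → 7 → H; chars KH.
Square: 14.0438/2 → 7, 2.3826/1 → 2; chars 72.
Subsquare: 0.0438/0.0833333 → 0 → a, 0.3826/0.0416667 → 9 → j; chars aj.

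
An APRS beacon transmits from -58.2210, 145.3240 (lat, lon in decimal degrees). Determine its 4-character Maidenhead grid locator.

QD21

Shift to the Maidenhead origin (180°W, 90°S): lon 325.32, lat 31.78.
Field: lon ⌊325.32/20⌋ = 16 → Q; lat ⌊31.78/10⌋ = 3 → D.
Square: lon ⌊5.32/2⌋ = 2; lat ⌊1.78/1⌋ = 1.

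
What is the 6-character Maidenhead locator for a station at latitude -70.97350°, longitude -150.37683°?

Add 180° to longitude and 90° to latitude: 29.6232, 19.0265.
Field (20°×10°, letters A–R): lon ⌊29.6232/20⌋ = 1 → B; lat ⌊19.0265/10⌋ = 1 → B.
Square (2°×1°, digits 0–9): lon ⌊9.6232/2⌋ = 4; lat ⌊9.0265/1⌋ = 9.
Subsquare (5′×2.5′, letters a–x): lon ⌊1.6232/0.0833333⌋ = 19 → t; lat ⌊0.0265/0.0416667⌋ = 0 → a.

BB49ta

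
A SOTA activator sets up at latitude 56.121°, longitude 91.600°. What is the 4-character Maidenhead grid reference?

NO56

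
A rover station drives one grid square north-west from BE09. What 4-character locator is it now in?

AF90

Longitude square 0; −1 → -1, wraps to 9, carry into field.
Longitude field B = 1; −1 → 0 = A.
Latitude square 9; +1 → 10, wraps to 0, carry into field.
Latitude field E = 4; +1 → 5 = F.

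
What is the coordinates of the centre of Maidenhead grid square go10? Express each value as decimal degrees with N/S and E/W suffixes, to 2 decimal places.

50.50° N, 57.00° W

Field G=6, O=14: +6·20° lon, +14·10° lat → SW at lon -60°, lat 50°.
Square 1, 0: +1·2° lon, +0·1° lat → SW at lon -58°, lat 50°.
Cell spans 2° lon × 1° lat. Centre is SW corner plus half of each.
latitude 50.50° N, longitude 57.00° W.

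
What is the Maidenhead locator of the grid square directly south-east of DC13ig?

DC13jf

Longitude subsquare i = 8; +1 → 9 = j.
Latitude subsquare g = 6; −1 → 5 = f.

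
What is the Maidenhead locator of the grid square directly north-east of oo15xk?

Longitude subsquare x = 23; +1 → 24, wraps to 0 = a, carry into square.
Longitude square 1; +1 → 2.
Latitude subsquare k = 10; +1 → 11 = l.

OO25al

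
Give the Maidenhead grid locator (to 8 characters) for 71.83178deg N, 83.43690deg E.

NQ11rt29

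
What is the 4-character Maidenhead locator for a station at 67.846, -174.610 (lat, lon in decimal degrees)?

AP27

Offset from 180°W / 90°S: lon 5.39°, lat 157.85°.
Field (20°×10°, letters A–R): lon ⌊5.39/20⌋ = 0 → A; lat ⌊157.85/10⌋ = 15 → P.
Square (2°×1°, digits 0–9): lon ⌊5.39/2⌋ = 2; lat ⌊7.85/1⌋ = 7.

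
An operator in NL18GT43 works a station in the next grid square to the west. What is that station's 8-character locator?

NL18gt33

Longitude extended square 4; −1 → 3.
The latitude characters are unchanged.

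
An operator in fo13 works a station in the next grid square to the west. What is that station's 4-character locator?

FO03

Longitude square 1; −1 → 0.
The latitude characters are unchanged.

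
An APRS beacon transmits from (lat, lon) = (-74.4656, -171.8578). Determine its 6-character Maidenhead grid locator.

Add 180° to longitude and 90° to latitude: 8.1422, 15.5344.
Field (20°×10°, letters A–R): lon ⌊8.1422/20⌋ = 0 → A; lat ⌊15.5344/10⌋ = 1 → B.
Square (2°×1°, digits 0–9): lon ⌊8.1422/2⌋ = 4; lat ⌊5.5344/1⌋ = 5.
Subsquare (5′×2.5′, letters a–x): lon ⌊0.1422/0.0833333⌋ = 1 → b; lat ⌊0.5344/0.0416667⌋ = 12 → m.

AB45bm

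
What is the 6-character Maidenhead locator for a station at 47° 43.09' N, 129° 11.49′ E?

PN47or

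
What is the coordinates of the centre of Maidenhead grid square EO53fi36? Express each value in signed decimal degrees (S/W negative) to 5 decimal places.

Field E=4, O=14: +4·20° lon, +14·10° lat → SW at lon -100°, lat 50°.
Square 5, 3: +5·2° lon, +3·1° lat → SW at lon -90°, lat 53°.
Subsquare f=5, i=8: +5·0.0833333° lon, +8·0.0416667° lat → SW at lon -89.5833°, lat 53.3333°.
Extended square 3, 6: +3·0.00833333° lon, +6·0.00416667° lat → SW at lon -89.5583°, lat 53.3583°.
Cell spans 0.00833333° lon × 0.00416667° lat. Centre is SW corner plus half of each.
latitude 53.36042, longitude -89.55417.

53.36042, -89.55417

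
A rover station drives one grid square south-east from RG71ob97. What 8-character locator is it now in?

Longitude extended square 9; +1 → 10, wraps to 0, carry into subsquare.
Longitude subsquare o = 14; +1 → 15 = p.
Latitude extended square 7; −1 → 6.

RG71pb06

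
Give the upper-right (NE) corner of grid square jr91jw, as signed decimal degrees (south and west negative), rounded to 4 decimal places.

Field J=9, R=17: +9·20° lon, +17·10° lat → SW at lon 0°, lat 80°.
Square 9, 1: +9·2° lon, +1·1° lat → SW at lon 18°, lat 81°.
Subsquare j=9, w=22: +9·0.0833333° lon, +22·0.0416667° lat → SW at lon 18.75°, lat 81.9167°.
Cell spans 0.0833333° lon × 0.0416667° lat. NE corner is SW corner plus one full cell.
latitude 81.9583, longitude 18.8333.

81.9583, 18.8333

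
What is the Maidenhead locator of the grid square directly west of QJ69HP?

Longitude subsquare h = 7; −1 → 6 = g.
The latitude characters are unchanged.

QJ69gp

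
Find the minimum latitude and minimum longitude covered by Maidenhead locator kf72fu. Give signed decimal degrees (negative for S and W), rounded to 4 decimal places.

-37.1667, 34.4167

Field K=10, F=5: +10·20° lon, +5·10° lat → SW at lon 20°, lat -40°.
Square 7, 2: +7·2° lon, +2·1° lat → SW at lon 34°, lat -38°.
Subsquare f=5, u=20: +5·0.0833333° lon, +20·0.0416667° lat → SW at lon 34.4167°, lat -37.1667°.
latitude -37.1667, longitude 34.4167.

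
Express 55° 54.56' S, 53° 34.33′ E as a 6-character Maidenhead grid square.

Shift to the Maidenhead origin (180°W, 90°S): lon 233.5722, lat 34.0907.
Field (20°×10°, letters A–R): lon ⌊233.5722/20⌋ = 11 → L; lat ⌊34.0907/10⌋ = 3 → D.
Square (2°×1°, digits 0–9): lon ⌊13.5722/2⌋ = 6; lat ⌊4.0907/1⌋ = 4.
Subsquare (5′×2.5′, letters a–x): lon ⌊1.5722/0.0833333⌋ = 18 → s; lat ⌊0.0907/0.0416667⌋ = 2 → c.

LD64sc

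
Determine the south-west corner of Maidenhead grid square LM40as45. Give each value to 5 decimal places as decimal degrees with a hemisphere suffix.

30.77083° N, 48.03333° E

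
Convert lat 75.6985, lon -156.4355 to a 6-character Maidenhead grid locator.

Offset from 180°W / 90°S: lon 23.5645°, lat 165.6985°.
Field: 23.5645/20 → 1 → B, 165.6985/10 → 16 → Q; chars BQ.
Square: 3.5645/2 → 1, 5.6985/1 → 5; chars 15.
Subsquare: 1.5645/0.0833333 → 18 → s, 0.6985/0.0416667 → 16 → q; chars sq.

BQ15sq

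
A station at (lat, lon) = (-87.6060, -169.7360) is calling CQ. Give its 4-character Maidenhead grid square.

Shift to the Maidenhead origin (180°W, 90°S): lon 10.26, lat 2.39.
Field (20°×10°, letters A–R): 10.26/20 → 0 → A, 2.39/10 → 0 → A; chars AA.
Square (2°×1°, digits 0–9): 10.26/2 → 5, 2.39/1 → 2; chars 52.

AA52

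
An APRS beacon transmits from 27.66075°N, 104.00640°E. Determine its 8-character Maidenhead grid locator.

Add 180° to longitude and 90° to latitude: 284.00640, 117.66075.
Field: lon ⌊284.00640/20⌋ = 14 → O; lat ⌊117.66075/10⌋ = 11 → L.
Square: lon ⌊4.00640/2⌋ = 2; lat ⌊7.66075/1⌋ = 7.
Subsquare: lon ⌊0.00640/0.0833333⌋ = 0 → a; lat ⌊0.66075/0.0416667⌋ = 15 → p.
Extended square: lon ⌊0.00640/0.00833333⌋ = 0; lat ⌊0.03575/0.00416667⌋ = 8.

OL27ap08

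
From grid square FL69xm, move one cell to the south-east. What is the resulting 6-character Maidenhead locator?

FL79al

Longitude subsquare x = 23; +1 → 24, wraps to 0 = a, carry into square.
Longitude square 6; +1 → 7.
Latitude subsquare m = 12; −1 → 11 = l.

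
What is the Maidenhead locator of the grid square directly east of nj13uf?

Longitude subsquare u = 20; +1 → 21 = v.
The latitude characters are unchanged.

NJ13vf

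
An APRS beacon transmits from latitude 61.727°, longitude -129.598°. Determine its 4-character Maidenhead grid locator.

CP51

Shift to the Maidenhead origin (180°W, 90°S): lon 50.40, lat 151.73.
Field: 50.40/20 → 2 → C, 151.73/10 → 15 → P; chars CP.
Square: 10.40/2 → 5, 1.73/1 → 1; chars 51.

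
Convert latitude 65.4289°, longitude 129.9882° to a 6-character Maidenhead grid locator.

PP45xk

Offset from 180°W / 90°S: lon 309.9882°, lat 155.4289°.
Field: lon ⌊309.9882/20⌋ = 15 → P; lat ⌊155.4289/10⌋ = 15 → P.
Square: lon ⌊9.9882/2⌋ = 4; lat ⌊5.4289/1⌋ = 5.
Subsquare: lon ⌊1.9882/0.0833333⌋ = 23 → x; lat ⌊0.4289/0.0416667⌋ = 10 → k.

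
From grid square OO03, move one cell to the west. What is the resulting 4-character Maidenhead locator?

NO93

Longitude square 0; −1 → -1, wraps to 9, carry into field.
Longitude field O = 14; −1 → 13 = N.
The latitude characters are unchanged.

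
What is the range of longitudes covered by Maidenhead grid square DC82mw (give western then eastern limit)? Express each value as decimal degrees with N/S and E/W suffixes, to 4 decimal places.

Field D=3, C=2: +3·20° lon, +2·10° lat → SW at lon -120°, lat -70°.
Square 8, 2: +8·2° lon, +2·1° lat → SW at lon -104°, lat -68°.
Subsquare m=12, w=22: +12·0.0833333° lon, +22·0.0416667° lat → SW at lon -103°, lat -67.0833°.
Cell spans 0.0833333° lon × 0.0416667° lat.
west 103.0000° W, east 102.9167° W.

103.0000° W, 102.9167° W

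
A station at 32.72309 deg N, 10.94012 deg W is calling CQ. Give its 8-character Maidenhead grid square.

IM42mr73

Add 180° to longitude and 90° to latitude: 169.05988, 122.72309.
Field: 169.05988/20 → 8 → I, 122.72309/10 → 12 → M; chars IM.
Square: 9.05988/2 → 4, 2.72309/1 → 2; chars 42.
Subsquare: 1.05988/0.0833333 → 12 → m, 0.72309/0.0416667 → 17 → r; chars mr.
Extended square: 0.05988/0.00833333 → 7, 0.01476/0.00416667 → 3; chars 73.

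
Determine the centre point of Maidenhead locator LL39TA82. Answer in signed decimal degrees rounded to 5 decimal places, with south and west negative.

29.01042, 47.65417

Field L=11, L=11: +11·20° lon, +11·10° lat → SW at lon 40°, lat 20°.
Square 3, 9: +3·2° lon, +9·1° lat → SW at lon 46°, lat 29°.
Subsquare t=19, a=0: +19·0.0833333° lon, +0·0.0416667° lat → SW at lon 47.5833°, lat 29°.
Extended square 8, 2: +8·0.00833333° lon, +2·0.00416667° lat → SW at lon 47.65°, lat 29.0083°.
Cell spans 0.00833333° lon × 0.00416667° lat. Centre is SW corner plus half of each.
latitude 29.01042, longitude 47.65417.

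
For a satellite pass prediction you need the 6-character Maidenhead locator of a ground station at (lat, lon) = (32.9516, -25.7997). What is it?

HM72cw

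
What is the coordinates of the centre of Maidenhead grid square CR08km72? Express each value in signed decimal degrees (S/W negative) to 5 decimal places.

Field C=2, R=17: +2·20° lon, +17·10° lat → SW at lon -140°, lat 80°.
Square 0, 8: +0·2° lon, +8·1° lat → SW at lon -140°, lat 88°.
Subsquare k=10, m=12: +10·0.0833333° lon, +12·0.0416667° lat → SW at lon -139.167°, lat 88.5°.
Extended square 7, 2: +7·0.00833333° lon, +2·0.00416667° lat → SW at lon -139.108°, lat 88.5083°.
Cell spans 0.00833333° lon × 0.00416667° lat. Centre is SW corner plus half of each.
latitude 88.51042, longitude -139.10417.

88.51042, -139.10417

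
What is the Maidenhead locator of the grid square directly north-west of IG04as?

Longitude subsquare a = 0; −1 → -1, wraps to 23 = x, carry into square.
Longitude square 0; −1 → -1, wraps to 9, carry into field.
Longitude field I = 8; −1 → 7 = H.
Latitude subsquare s = 18; +1 → 19 = t.

HG94xt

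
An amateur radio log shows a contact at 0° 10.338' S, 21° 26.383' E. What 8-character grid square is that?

Shift to the Maidenhead origin (180°W, 90°S): lon 201.43972, lat 89.82770.
Field (20°×10°, letters A–R): lon ⌊201.43972/20⌋ = 10 → K; lat ⌊89.82770/10⌋ = 8 → I.
Square (2°×1°, digits 0–9): lon ⌊1.43972/2⌋ = 0; lat ⌊9.82770/1⌋ = 9.
Subsquare (5′×2.5′, letters a–x): lon ⌊1.43972/0.0833333⌋ = 17 → r; lat ⌊0.82770/0.0416667⌋ = 19 → t.
Extended square (30″×15″, digits 0–9): lon ⌊0.02305/0.00833333⌋ = 2; lat ⌊0.03603/0.00416667⌋ = 8.

KI09rt28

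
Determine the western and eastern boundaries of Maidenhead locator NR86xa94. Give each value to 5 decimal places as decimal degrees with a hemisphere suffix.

Field N=13, R=17: +13·20° lon, +17·10° lat → SW at lon 80°, lat 80°.
Square 8, 6: +8·2° lon, +6·1° lat → SW at lon 96°, lat 86°.
Subsquare x=23, a=0: +23·0.0833333° lon, +0·0.0416667° lat → SW at lon 97.9167°, lat 86°.
Extended square 9, 4: +9·0.00833333° lon, +4·0.00416667° lat → SW at lon 97.9917°, lat 86.0167°.
Cell spans 0.00833333° lon × 0.00416667° lat.
west 97.99167° E, east 98.00000° E.

97.99167° E, 98.00000° E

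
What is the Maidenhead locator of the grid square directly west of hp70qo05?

HP70po95

Longitude extended square 0; −1 → -1, wraps to 9, carry into subsquare.
Longitude subsquare q = 16; −1 → 15 = p.
The latitude characters are unchanged.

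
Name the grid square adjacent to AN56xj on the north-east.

AN66ak

Longitude subsquare x = 23; +1 → 24, wraps to 0 = a, carry into square.
Longitude square 5; +1 → 6.
Latitude subsquare j = 9; +1 → 10 = k.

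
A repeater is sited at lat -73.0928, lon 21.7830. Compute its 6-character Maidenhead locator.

KB06vv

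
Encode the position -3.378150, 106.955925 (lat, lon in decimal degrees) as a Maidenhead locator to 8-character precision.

Add 180° to longitude and 90° to latitude: 286.95592, 86.62185.
Field: 286.95592/20 → 14 → O, 86.62185/10 → 8 → I; chars OI.
Square: 6.95592/2 → 3, 6.62185/1 → 6; chars 36.
Subsquare: 0.95592/0.0833333 → 11 → l, 0.62185/0.0416667 → 14 → o; chars lo.
Extended square: 0.03926/0.00833333 → 4, 0.03852/0.00416667 → 9; chars 49.

OI36lo49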